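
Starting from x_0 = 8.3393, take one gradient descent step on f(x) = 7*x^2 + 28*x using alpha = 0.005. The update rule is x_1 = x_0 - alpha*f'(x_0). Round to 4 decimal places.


We compute the gradient at x_0 and apply the update.
f'(x) = 14*x + 28
f'(8.3393) = 14*8.3393 + 28 = 144.7502
x_1 = 8.3393 - 0.005*144.7502 = 7.6155


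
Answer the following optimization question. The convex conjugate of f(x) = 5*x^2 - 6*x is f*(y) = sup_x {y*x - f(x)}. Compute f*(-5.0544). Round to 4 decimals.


f*(y) = sup_x {y*x - a*x^2 - b*x} = sup_x {(y-b)*x - a*x^2}
FOC: (y - b) - 2a*x = 0 => x* = (y - b)/(2a)
x* = (-5.0544 + 6)/(2*5) = 0.0946
f*(-5.0544) = (y-b)^2/(4a) = (-5.0544 + 6)^2/(4*5)
= 0.8942/20 = 0.0447


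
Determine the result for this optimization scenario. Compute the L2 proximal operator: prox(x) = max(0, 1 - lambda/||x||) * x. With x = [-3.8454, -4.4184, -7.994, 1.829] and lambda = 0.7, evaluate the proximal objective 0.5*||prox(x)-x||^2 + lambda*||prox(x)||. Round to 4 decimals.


Step 1: Compute ||x||.
||x|| = 10.0776
Step 2: Compute scaling factor.
scale = max(0, 1 - 0.7/10.0776) = 0.9305
Step 3: prox(x) = [-3.5783, -4.1115, -7.4387, 1.702]
||prox(x)|| = 9.3776
Step 4: Proximal objective.
0.5*||prox-x||^2 = 0.245
lambda*||prox|| = 6.5643
Total = 6.8093


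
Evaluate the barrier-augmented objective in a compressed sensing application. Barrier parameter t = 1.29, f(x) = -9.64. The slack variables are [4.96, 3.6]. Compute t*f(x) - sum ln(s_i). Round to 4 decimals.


Step 1: Compute log-barrier.
ln values: [1.6014, 1.2809]
phi = -(1.6014 + 1.2809) = -2.8823
Step 2: Compute augmented objective.
t*f(x) = 1.29*-9.64 = -12.4356
Total = -12.4356 - 2.8823 = -15.3179


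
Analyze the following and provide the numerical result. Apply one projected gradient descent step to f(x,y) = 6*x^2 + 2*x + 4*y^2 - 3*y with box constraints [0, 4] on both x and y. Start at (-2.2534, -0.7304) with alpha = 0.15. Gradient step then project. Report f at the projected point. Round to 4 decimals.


Step 1: Compute gradient at (-2.2534, -0.7304).
grad_x = 2*6*-2.2534 + 2 = -25.0408
grad_y = 2*4*-0.7304 - 3 = -8.8432
Step 2: Gradient step.
x_raw = -2.2534 - 0.15*-25.0408 = 1.5027
y_raw = -0.7304 - 0.15*-8.8432 = 0.5961
Step 3: Project onto [0, 4].
x_proj = clip(1.5027) = 1.5027
y_proj = clip(0.5961) = 0.5961
Step 4: Evaluate f.
f(1.5027, 0.5961) = 16.1874


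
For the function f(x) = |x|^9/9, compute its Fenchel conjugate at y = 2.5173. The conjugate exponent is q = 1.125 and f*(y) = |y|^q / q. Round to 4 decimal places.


The conjugate exponent q satisfies 1/p + 1/q = 1.
p = 9, so q = 9/(9 - 1) = 1.125
|y|^q = 2.5173^1.125 = 2.8252
f*(2.5173) = 2.8252 / 1.125 = 2.5113


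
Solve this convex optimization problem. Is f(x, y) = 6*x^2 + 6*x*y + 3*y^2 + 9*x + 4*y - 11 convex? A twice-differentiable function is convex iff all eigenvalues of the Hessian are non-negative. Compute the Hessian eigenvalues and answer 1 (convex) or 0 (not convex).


The Hessian of f(x,y) = 6*x^2 + 6*x*y + 3*y^2 + 9*x + 4*y - 11 is:
H = [[12, 6], [6, 6]]
Trace = 12 + 6 = 18
Determinant = 12*6 - (6)^2 = 36
Discriminant = (18)^2 - 4*36 = 180.0
Eigenvalues: lambda_1 = 2.2918, lambda_2 = 15.7082
The function is convex.

1


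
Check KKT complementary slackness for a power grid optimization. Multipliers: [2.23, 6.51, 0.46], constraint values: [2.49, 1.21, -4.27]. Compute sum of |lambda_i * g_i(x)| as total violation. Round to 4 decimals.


KKT complementary slackness check:
lambda_1 * g_1 = 2.23 * 2.49 = 5.5527
lambda_2 * g_2 = 6.51 * 1.21 = 7.8771
lambda_3 * g_3 = 0.46 * -4.27 = -1.9642
Total violation = 5.5527 + 7.8771 + 1.9642 = 15.394


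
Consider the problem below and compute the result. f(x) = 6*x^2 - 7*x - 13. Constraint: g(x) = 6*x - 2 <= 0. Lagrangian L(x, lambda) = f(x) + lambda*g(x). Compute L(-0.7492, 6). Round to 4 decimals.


Step 1: Evaluate f(x).
f(-0.7492) = 6*(-0.7492)^2 - 7*(-0.7492) - 13 = -4.3878
Step 2: Evaluate g(x).
g(-0.7492) = 6*-0.7492 - 2 = -6.4952
Step 3: Compute Lagrangian.
L = -4.3878 + 6*-6.4952 = -43.359


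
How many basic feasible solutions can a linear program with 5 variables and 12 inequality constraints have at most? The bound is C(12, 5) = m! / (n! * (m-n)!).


Each vertex corresponds to some choice of n active constraints out of m, so the number of vertices is at most C(m, n) = m! / (n!(m-n)!).
m = 12, n = 5
Numerator: 12 * 11 * 10 * 9 * 8
Denominator: 5! = 120
C(12, 5) = 792


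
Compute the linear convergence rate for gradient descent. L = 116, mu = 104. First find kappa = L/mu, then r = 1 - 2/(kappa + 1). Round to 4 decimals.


Step 1: Compute the condition number.
kappa = L/mu = 116/104 = 1.1154
Step 2: Compute the convergence rate.
r = 1 - 2/(kappa + 1) = 1 - 2*mu/(L + mu) = (L - mu)/(L + mu) = 12/220 = 0.0545


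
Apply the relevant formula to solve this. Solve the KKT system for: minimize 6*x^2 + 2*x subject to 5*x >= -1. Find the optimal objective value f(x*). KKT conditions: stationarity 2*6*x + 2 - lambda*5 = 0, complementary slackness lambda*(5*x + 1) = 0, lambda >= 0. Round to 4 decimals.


Step 1: Try lambda = 0 (constraint inactive).
Stationarity: 2*6*x + 2 = 0
x* = -2/(2*6) = -1/6 = -0.1667 (rounded; the exact value -1/6 is used below)
Check constraint: 5*-0.1667 = -0.8335 >= -1 -- satisfied.
Step 2: Compute optimal value.
f(x*) = 6*(-1/6)^2 + 2*(-1/6) = -0.1667


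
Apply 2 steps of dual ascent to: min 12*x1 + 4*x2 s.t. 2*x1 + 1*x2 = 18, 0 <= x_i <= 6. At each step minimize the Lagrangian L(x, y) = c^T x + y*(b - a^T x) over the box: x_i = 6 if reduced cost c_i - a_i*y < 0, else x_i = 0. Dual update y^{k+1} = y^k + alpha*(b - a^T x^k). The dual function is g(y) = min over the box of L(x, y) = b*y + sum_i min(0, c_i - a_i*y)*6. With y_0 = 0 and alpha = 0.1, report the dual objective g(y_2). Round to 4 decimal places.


Dual ascent for LP: min 12*x1 + 4*x2, 2*x1 + 1*x2 = 18, 0 <= x_i <= 6
Step 1: y^k = 0.0, reduced costs: (12.0, 4.0)
  x^k = (0.0, 0.0), subgradient = b - a^T x = 18.0
  y^{k+1} = 0.0 + 0.1*18.0 = 1.8
Step 2: y^k = 1.8, reduced costs: (8.4, 2.2)
  x^k = (0.0, 0.0), subgradient = b - a^T x = 18.0
  y^{k+1} = 1.8 + 0.1*18.0 = 3.6
Dual objective at y_2 = 3.6: reduced costs (4.8, 0.4), box minimizer x = (0.0, 0.0)
g(y_2) = b*y + (c1 - a1*y)*x1 + (c2 - a2*y)*x2 = 18*3.6 + 4.8*0.0 + 0.4*0.0 = 64.8 + 0.0 + 0.0 = 64.8


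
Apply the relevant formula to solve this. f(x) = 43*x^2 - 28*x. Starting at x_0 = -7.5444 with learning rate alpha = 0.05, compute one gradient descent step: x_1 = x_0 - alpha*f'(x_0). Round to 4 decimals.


We compute the gradient at x_0 and apply the update.
f'(x) = 86*x - 28
f'(-7.5444) = 86*-7.5444 - 28 = -676.8184
x_1 = -7.5444 - 0.05*-676.8184 = 26.2965


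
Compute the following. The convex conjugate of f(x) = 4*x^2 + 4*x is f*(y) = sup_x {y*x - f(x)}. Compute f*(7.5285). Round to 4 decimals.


f*(y) = sup_x {y*x - a*x^2 - b*x} = sup_x {(y-b)*x - a*x^2}
FOC: (y - b) - 2a*x = 0 => x* = (y - b)/(2a)
x* = (7.5285 - 4)/(2*4) = 0.4411
f*(7.5285) = (y-b)^2/(4a) = (7.5285 - 4)^2/(4*4)
= 12.4503/16 = 0.7781


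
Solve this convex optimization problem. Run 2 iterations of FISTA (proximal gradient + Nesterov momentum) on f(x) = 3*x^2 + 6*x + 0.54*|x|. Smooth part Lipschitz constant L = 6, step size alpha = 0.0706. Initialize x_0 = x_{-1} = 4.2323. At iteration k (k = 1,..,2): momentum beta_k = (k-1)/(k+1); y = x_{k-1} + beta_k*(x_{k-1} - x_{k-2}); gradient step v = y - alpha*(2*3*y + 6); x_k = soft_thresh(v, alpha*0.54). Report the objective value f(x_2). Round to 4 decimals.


FISTA on f(x) = 3*x^2 + 6*x + 0.54*|x|
L = 6, alpha = 0.0706
Iteration 1: beta = 0.0, y = 4.2323 + 0.0*(4.2323 - 4.2323) = 4.2323
  grad(y) = 31.3938, v = y - alpha*grad = 2.0159
  prox(v) = soft_thresh(2.0159, 0.0381) = 1.9778
Iteration 2: beta = 0.3333, y = 1.9778 + 0.3333*(1.9778 - 4.2323) = 1.2263
  grad(y) = 13.3576, v = y - alpha*grad = 0.2832
  prox(v) = soft_thresh(0.2832, 0.0381) = 0.2451
f(x_2) = 3*0.2451^2 + 6*0.2451 + 0.54*|0.2451| = 1.7831


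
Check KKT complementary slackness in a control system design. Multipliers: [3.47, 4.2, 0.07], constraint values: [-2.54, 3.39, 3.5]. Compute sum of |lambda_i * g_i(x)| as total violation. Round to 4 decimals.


KKT complementary slackness check:
lambda_1 * g_1 = 3.47 * -2.54 = -8.8138
lambda_2 * g_2 = 4.2 * 3.39 = 14.238
lambda_3 * g_3 = 0.07 * 3.5 = 0.245
Total violation = 8.8138 + 14.238 + 0.245 = 23.2968


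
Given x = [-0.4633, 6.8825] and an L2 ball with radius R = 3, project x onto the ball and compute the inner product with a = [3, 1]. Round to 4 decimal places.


Step 1: Compute ||x|| (intermediates to 6 decimals).
||x|| = sqrt((-0.4633)^2 + 6.8825^2) = 6.898076
Step 2: Project.
Since ||x|| > R, scale = R/||x|| = 3/6.898076 = 0.434904, proj(x) = scale * x
proj(x) = [-0.201491, 2.993227]
Step 3: Dot product.
a^T * proj(x) = 3*(-0.201491) + 1*2.993227 = 2.3888


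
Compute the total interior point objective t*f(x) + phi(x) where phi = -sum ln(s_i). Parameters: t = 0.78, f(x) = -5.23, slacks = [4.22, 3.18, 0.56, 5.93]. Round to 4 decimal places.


Step 1: Compute log-barrier.
ln values: [1.4398, 1.1569, -0.5798, 1.78]
phi = -(1.4398 + 1.1569 - 0.5798 + 1.78) = -3.7969
Step 2: Compute augmented objective.
t*f(x) = 0.78*-5.23 = -4.0794
Total = -4.0794 - 3.7969 = -7.8763


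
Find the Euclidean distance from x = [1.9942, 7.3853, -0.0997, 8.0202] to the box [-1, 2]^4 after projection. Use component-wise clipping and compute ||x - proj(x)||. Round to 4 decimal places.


Project each component onto [-1, 2].
clip(1.9942) = 1.9942, clip(7.3853) = 2.0, clip(-0.0997) = -0.0997, clip(8.0202) = 2.0
Projection = [1.9942, 2.0, -0.0997, 2.0]
Squared diffs: [0.0, 29.0015, 0.0, 36.2428]
Distance = sqrt(65.2443) = 8.0774


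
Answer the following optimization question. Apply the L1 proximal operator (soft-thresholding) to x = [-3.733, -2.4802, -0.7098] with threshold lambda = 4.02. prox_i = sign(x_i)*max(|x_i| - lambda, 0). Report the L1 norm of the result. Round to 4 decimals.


Soft-thresholding with lambda = 4.02:
prox(-3.733) = sign(-3.733)*max(|-3.733| - 4.02, 0) = 0.0
prox(-2.4802) = sign(-2.4802)*max(|-2.4802| - 4.02, 0) = 0.0
prox(-0.7098) = sign(-0.7098)*max(|-0.7098| - 4.02, 0) = 0.0
prox(x) = [0.0, 0.0, 0.0]
||prox(x)||_1 = 0.0 + 0.0 + 0.0 = 0.0


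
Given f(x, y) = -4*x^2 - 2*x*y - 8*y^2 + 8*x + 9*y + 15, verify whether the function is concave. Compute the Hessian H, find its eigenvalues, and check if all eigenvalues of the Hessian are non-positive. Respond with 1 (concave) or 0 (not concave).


The Hessian of f(x,y) = -4*x^2 - 2*x*y - 8*y^2 + 8*x + 9*y + 15 is:
H = [[-8, -2], [-2, -16]]
Trace = -8 - 16 = -24
Determinant = -8*-16 - (-2)^2 = 124
Discriminant = (-24)^2 - 4*124 = 80.0
Eigenvalues: lambda_1 = -16.4721, lambda_2 = -7.5279
The function is concave.

1


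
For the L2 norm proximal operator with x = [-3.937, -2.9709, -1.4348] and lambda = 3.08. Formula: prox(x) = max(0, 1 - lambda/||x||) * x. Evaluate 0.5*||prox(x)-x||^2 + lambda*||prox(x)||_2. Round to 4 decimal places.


Step 1: Compute ||x||.
||x|| = 5.1366
Step 2: Compute scaling factor.
scale = max(0, 1 - 3.08/5.1366) = 0.4004
Step 3: prox(x) = [-1.5763, -1.1895, -0.5745]
||prox(x)|| = 2.0566
Step 4: Proximal objective.
0.5*||prox-x||^2 = 4.7432
lambda*||prox|| = 6.3343
Total = 11.0776


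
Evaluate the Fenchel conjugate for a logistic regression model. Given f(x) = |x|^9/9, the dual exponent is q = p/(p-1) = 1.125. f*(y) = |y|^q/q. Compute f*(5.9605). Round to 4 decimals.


The conjugate exponent q satisfies 1/p + 1/q = 1.
p = 9, so q = 9/(9 - 1) = 1.125
|y|^q = 5.9605^1.125 = 7.4506
f*(5.9605) = 7.4506 / 1.125 = 6.6228


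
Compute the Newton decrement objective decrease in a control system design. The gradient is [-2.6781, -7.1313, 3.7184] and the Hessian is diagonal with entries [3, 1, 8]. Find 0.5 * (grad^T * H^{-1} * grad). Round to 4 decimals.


Step 1: H is diagonal, so H^(-1) * g = [-0.8927, -7.1313, 0.4648].
Step 2: g^T H^(-1) g = sum_i g_i^2 / H_ii
  = (-2.6781)^2/3 + (-7.1313)^2/1 + (3.7184)^2/8
  = 2.3907 + 50.8554 + 1.7283 = 54.9745
Step 3: Objective decrease = 0.5 * g^T H^(-1) g = 27.4872


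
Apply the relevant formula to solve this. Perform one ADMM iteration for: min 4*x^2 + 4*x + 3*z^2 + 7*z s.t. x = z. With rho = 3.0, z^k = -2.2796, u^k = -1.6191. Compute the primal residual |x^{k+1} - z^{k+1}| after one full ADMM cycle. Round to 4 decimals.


ADMM iteration with rho = 3.0, z^k = -2.2796, u^k = -1.6191
Step 1: x-update.
Minimize 4*x^2 + 4*x + (3.0/2)*(x + 2.2796 - 1.6191)^2
FOC: (2*4 + 3.0)*x = -4 + 3.0*(-2.2796 + 1.6191)
x^{k+1} = -0.5438
Step 2: z-update.
Minimize 3*z^2 + 7*z + (3.0/2)*(-0.5438 - z - 1.6191)^2
FOC: (2*3 + 3.0)*z = -7 + 3.0*(-0.5438 - 1.6191)
z^{k+1} = -1.4987
Step 3: u-update.
u^{k+1} = -1.6191 - 0.5438 + 1.4987 = -0.6641
Step 4: Primal residual = |-0.5438 + 1.4987| = 0.955


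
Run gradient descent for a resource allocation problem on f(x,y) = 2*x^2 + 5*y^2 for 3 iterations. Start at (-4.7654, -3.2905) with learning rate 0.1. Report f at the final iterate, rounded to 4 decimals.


Gradient descent on f(x,y) = 2*x^2 + 5*y^2.
Starting point: (-4.7654, -3.2905), alpha = 0.1
Step 1: grad_x = 2*2*-4.7654 = -19.0616, grad_y = 2*5*-3.2905 = -32.905
  x_1 = -4.7654 - 0.1*-19.0616 = -2.8592
  y_1 = -3.2905 - 0.1*-32.905 = 0.0
Step 2: grad_x = 2*2*-2.8592 = -11.437, grad_y = 2*5*0.0 = 0.0
  x_2 = -2.8592 - 0.1*-11.437 = -1.7155
  y_2 = 0.0 - 0.1*0.0 = 0.0
Step 3: grad_x = 2*2*-1.7155 = -6.8622, grad_y = 2*5*0.0 = 0.0
  x_3 = -1.7155 - 0.1*-6.8622 = -1.0293
  y_3 = 0.0 - 0.1*0.0 = 0.0
f(-1.0293, 0.0) = 2*(-1.0293)^2 + 5*0.0^2 = 2.119


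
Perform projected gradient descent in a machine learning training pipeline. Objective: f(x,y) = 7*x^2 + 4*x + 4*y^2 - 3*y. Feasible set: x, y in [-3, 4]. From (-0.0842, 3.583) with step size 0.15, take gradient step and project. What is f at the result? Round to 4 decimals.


Step 1: Compute gradient at (-0.0842, 3.583).
grad_x = 2*7*-0.0842 + 4 = 2.8212
grad_y = 2*4*3.583 - 3 = 25.664
Step 2: Gradient step.
x_raw = -0.0842 - 0.15*2.8212 = -0.5074
y_raw = 3.583 - 0.15*25.664 = -0.2666
Step 3: Project onto [-3, 4].
x_proj = clip(-0.5074) = -0.5074
y_proj = clip(-0.2666) = -0.2666
Step 4: Evaluate f.
f(-0.5074, -0.2666) = 0.8566


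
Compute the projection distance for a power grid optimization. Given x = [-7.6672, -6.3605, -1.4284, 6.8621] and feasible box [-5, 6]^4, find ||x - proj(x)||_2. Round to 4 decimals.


Project each component onto [-5, 6].
clip(-7.6672) = -5.0, clip(-6.3605) = -5.0, clip(-1.4284) = -1.4284, clip(6.8621) = 6.0
Projection = [-5.0, -5.0, -1.4284, 6.0]
Squared diffs: [7.114, 1.851, 0.0, 0.7432]
Distance = sqrt(9.7082) = 3.1158


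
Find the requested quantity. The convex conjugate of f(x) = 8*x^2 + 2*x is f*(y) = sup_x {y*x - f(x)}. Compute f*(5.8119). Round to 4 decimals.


f*(y) = sup_x {y*x - a*x^2 - b*x} = sup_x {(y-b)*x - a*x^2}
FOC: (y - b) - 2a*x = 0 => x* = (y - b)/(2a)
x* = (5.8119 - 2)/(2*8) = 0.2382
f*(5.8119) = (y-b)^2/(4a) = (5.8119 - 2)^2/(4*8)
= 14.5306/32 = 0.4541


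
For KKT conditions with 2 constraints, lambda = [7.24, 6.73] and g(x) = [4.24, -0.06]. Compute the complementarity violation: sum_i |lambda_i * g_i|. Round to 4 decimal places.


KKT complementary slackness check:
lambda_1 * g_1 = 7.24 * 4.24 = 30.6976
lambda_2 * g_2 = 6.73 * -0.06 = -0.4038
Total violation = 30.6976 + 0.4038 = 31.1014


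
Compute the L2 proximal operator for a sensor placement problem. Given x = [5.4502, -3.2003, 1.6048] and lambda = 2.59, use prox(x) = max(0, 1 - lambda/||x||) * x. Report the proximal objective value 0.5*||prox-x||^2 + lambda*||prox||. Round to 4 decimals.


Step 1: Compute ||x||.
||x|| = 6.5209
Step 2: Compute scaling factor.
scale = max(0, 1 - 2.59/6.5209) = 0.6028
Step 3: prox(x) = [3.2855, -1.9292, 0.9674]
||prox(x)|| = 3.9309
Step 4: Proximal objective.
0.5*||prox-x||^2 = 3.3541
lambda*||prox|| = 10.181
Total = 13.5351


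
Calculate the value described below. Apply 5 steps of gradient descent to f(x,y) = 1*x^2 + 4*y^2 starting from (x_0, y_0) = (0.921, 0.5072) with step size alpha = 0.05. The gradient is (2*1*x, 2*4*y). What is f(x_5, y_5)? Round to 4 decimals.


Gradient descent on f(x,y) = 1*x^2 + 4*y^2.
Starting point: (0.921, 0.5072), alpha = 0.05
Step 1: grad_x = 2*1*0.921 = 1.842, grad_y = 2*4*0.5072 = 4.0576
  x_1 = 0.921 - 0.05*1.842 = 0.8289
  y_1 = 0.5072 - 0.05*4.0576 = 0.3043
Step 2: grad_x = 2*1*0.8289 = 1.6578, grad_y = 2*4*0.3043 = 2.4346
  x_2 = 0.8289 - 0.05*1.6578 = 0.746
  y_2 = 0.3043 - 0.05*2.4346 = 0.1826
Step 3: grad_x = 2*1*0.746 = 1.492, grad_y = 2*4*0.1826 = 1.4607
  x_3 = 0.746 - 0.05*1.492 = 0.6714
  y_3 = 0.1826 - 0.05*1.4607 = 0.1096
Step 4: grad_x = 2*1*0.6714 = 1.3428, grad_y = 2*4*0.1096 = 0.8764
  x_4 = 0.6714 - 0.05*1.3428 = 0.6043
  y_4 = 0.1096 - 0.05*0.8764 = 0.0657
Step 5: grad_x = 2*1*0.6043 = 1.2085, grad_y = 2*4*0.0657 = 0.5259
  x_5 = 0.6043 - 0.05*1.2085 = 0.5438
  y_5 = 0.0657 - 0.05*0.5259 = 0.0394
f(0.5438, 0.0394) = 1*0.5438^2 + 4*0.0394^2 = 0.302


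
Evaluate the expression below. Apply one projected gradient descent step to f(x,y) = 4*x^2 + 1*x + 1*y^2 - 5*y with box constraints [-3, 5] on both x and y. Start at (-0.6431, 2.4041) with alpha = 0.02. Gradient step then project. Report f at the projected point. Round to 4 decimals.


Step 1: Compute gradient at (-0.6431, 2.4041).
grad_x = 2*4*-0.6431 + 1 = -4.1448
grad_y = 2*1*2.4041 - 5 = -0.1918
Step 2: Gradient step.
x_raw = -0.6431 - 0.02*-4.1448 = -0.5602
y_raw = 2.4041 - 0.02*-0.1918 = 2.4079
Step 3: Project onto [-3, 5].
x_proj = clip(-0.5602) = -0.5602
y_proj = clip(2.4079) = 2.4079
Step 4: Evaluate f.
f(-0.5602, 2.4079) = -5.5464


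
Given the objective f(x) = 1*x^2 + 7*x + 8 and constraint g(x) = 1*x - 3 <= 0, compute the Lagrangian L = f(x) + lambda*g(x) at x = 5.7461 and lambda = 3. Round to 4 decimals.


Step 1: Evaluate f(x).
f(5.7461) = 1*5.7461^2 + 7*5.7461 + 8 = 81.2404
Step 2: Evaluate g(x).
g(5.7461) = 1*5.7461 - 3 = 2.7461
Step 3: Compute Lagrangian.
L = 81.2404 + 3*2.7461 = 89.4787


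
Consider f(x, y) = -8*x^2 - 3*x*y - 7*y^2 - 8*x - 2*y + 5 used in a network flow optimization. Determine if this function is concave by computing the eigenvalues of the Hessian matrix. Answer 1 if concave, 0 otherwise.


The Hessian of f(x,y) = -8*x^2 - 3*x*y - 7*y^2 - 8*x - 2*y + 5 is:
H = [[-16, -3], [-3, -14]]
Trace = -16 - 14 = -30
Determinant = -16*-14 - (-3)^2 = 215
Discriminant = (-30)^2 - 4*215 = 40.0
Eigenvalues: lambda_1 = -18.1623, lambda_2 = -11.8377
The function is concave.

1


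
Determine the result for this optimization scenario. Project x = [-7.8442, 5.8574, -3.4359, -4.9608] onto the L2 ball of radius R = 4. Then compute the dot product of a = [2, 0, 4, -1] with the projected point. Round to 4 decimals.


Step 1: Compute ||x|| (intermediates to 6 decimals).
||x|| = sqrt((-7.8442)^2 + 5.8574^2 + (-3.4359)^2 + (-4.9608)^2) = 11.500241
Step 2: Project.
Since ||x|| > R, scale = R/||x|| = 4/11.500241 = 0.347819, proj(x) = scale * x
proj(x) = [-2.728362, 2.037315, -1.195071, -1.72546]
Step 3: Dot product.
a^T * proj(x) = 2*(-2.728362) + 0*2.037315 + 4*(-1.195071) - 1*(-1.72546) = -8.5115


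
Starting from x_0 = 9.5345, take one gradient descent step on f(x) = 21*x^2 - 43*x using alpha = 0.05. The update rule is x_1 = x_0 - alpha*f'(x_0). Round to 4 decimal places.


We compute the gradient at x_0 and apply the update.
f'(x) = 42*x - 43
f'(9.5345) = 42*9.5345 - 43 = 357.449
x_1 = 9.5345 - 0.05*357.449 = -8.338


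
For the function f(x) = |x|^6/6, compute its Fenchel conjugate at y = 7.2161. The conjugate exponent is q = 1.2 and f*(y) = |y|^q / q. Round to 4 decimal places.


The conjugate exponent q satisfies 1/p + 1/q = 1.
p = 6, so q = 6/(6 - 1) = 1.2
|y|^q = 7.2161^1.2 = 10.7143
f*(7.2161) = 10.7143 / 1.2 = 8.9286


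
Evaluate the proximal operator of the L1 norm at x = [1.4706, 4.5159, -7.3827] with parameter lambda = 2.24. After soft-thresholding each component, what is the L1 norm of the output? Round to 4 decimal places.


Soft-thresholding with lambda = 2.24:
prox(1.4706) = sign(1.4706)*max(|1.4706| - 2.24, 0) = 0.0
prox(4.5159) = sign(4.5159)*max(|4.5159| - 2.24, 0) = 2.2759
prox(-7.3827) = sign(-7.3827)*max(|-7.3827| - 2.24, 0) = -5.1427
prox(x) = [0.0, 2.2759, -5.1427]
||prox(x)||_1 = 0.0 + 2.2759 + 5.1427 = 7.4186


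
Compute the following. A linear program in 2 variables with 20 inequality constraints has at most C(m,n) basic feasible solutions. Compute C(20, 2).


Each vertex corresponds to some choice of n active constraints out of m, so the number of vertices is at most C(m, n) = m! / (n!(m-n)!).
m = 20, n = 2
Numerator: 20 * 19
Denominator: 2! = 2
C(20, 2) = 190


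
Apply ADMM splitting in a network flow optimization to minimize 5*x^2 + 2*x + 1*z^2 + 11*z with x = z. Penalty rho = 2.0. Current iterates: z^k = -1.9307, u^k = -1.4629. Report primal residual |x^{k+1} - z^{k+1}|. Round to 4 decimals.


ADMM iteration with rho = 2.0, z^k = -1.9307, u^k = -1.4629
Step 1: x-update.
Minimize 5*x^2 + 2*x + (2.0/2)*(x + 1.9307 - 1.4629)^2
FOC: (2*5 + 2.0)*x = -2 + 2.0*(-1.9307 + 1.4629)
x^{k+1} = -0.2446
Step 2: z-update.
Minimize 1*z^2 + 11*z + (2.0/2)*(-0.2446 - z - 1.4629)^2
FOC: (2*1 + 2.0)*z = -11 + 2.0*(-0.2446 - 1.4629)
z^{k+1} = -3.6038
Step 3: u-update.
u^{k+1} = -1.4629 - 0.2446 + 3.6038 = 1.8962
Step 4: Primal residual = |-0.2446 + 3.6038| = 3.3591


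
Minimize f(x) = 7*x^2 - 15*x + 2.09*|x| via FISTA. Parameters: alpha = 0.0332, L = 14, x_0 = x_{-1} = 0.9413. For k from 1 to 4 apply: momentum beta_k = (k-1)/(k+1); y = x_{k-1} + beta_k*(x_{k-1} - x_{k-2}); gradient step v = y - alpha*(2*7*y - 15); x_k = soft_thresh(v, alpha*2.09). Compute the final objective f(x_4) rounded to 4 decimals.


FISTA on f(x) = 7*x^2 - 15*x + 2.09*|x|
L = 14, alpha = 0.0332
Iteration 1: beta = 0.0, y = 0.9413 + 0.0*(0.9413 - 0.9413) = 0.9413
  grad(y) = -1.8218, v = y - alpha*grad = 1.0018
  prox(v) = soft_thresh(1.0018, 0.0694) = 0.9324
Iteration 2: beta = 0.3333, y = 0.9324 + 0.3333*(0.9324 - 0.9413) = 0.9294
  grad(y) = -1.988, v = y - alpha*grad = 0.9954
  prox(v) = soft_thresh(0.9954, 0.0694) = 0.926
Iteration 3: beta = 0.5, y = 0.926 + 0.5*(0.926 - 0.9324) = 0.9229
  grad(y) = -2.0799, v = y - alpha*grad = 0.9919
  prox(v) = soft_thresh(0.9919, 0.0694) = 0.9225
Iteration 4: beta = 0.6, y = 0.9225 + 0.6*(0.9225 - 0.926) = 0.9204
  grad(y) = -2.1141, v = y - alpha*grad = 0.9906
  prox(v) = soft_thresh(0.9906, 0.0694) = 0.9212
f(x_4) = 7*0.9212^2 - 15*0.9212 + 2.09*|0.9212| = -5.9524


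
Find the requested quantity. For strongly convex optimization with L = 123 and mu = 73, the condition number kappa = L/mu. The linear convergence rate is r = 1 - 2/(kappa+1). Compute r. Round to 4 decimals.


Step 1: Compute the condition number.
kappa = L/mu = 123/73 = 1.6849
Step 2: Compute the convergence rate.
r = 1 - 2/(kappa + 1) = 1 - 2*mu/(L + mu) = (L - mu)/(L + mu) = 50/196 = 0.2551


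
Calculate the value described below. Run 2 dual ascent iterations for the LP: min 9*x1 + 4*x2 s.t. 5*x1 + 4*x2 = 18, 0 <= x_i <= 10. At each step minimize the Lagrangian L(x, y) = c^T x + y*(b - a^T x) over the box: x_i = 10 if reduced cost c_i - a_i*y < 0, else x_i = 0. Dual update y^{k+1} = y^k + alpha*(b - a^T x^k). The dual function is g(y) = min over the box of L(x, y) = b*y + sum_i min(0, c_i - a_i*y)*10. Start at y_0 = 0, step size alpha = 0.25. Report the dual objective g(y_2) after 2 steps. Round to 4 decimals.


Dual ascent for LP: min 9*x1 + 4*x2, 5*x1 + 4*x2 = 18, 0 <= x_i <= 10
Step 1: y^k = 0.0, reduced costs: (9.0, 4.0)
  x^k = (0.0, 0.0), subgradient = b - a^T x = 18.0
  y^{k+1} = 0.0 + 0.25*18.0 = 4.5
Step 2: y^k = 4.5, reduced costs: (-13.5, -14.0)
  x^k = (10.0, 10.0), subgradient = b - a^T x = -72.0
  y^{k+1} = 4.5 + 0.25*-72.0 = -13.5
Dual objective at y_2 = -13.5: reduced costs (76.5, 58.0), box minimizer x = (0.0, 0.0)
g(y_2) = b*y + (c1 - a1*y)*x1 + (c2 - a2*y)*x2 = 18*(-13.5) + 76.5*0.0 + 58.0*0.0 = -243.0 + 0.0 + 0.0 = -243.0


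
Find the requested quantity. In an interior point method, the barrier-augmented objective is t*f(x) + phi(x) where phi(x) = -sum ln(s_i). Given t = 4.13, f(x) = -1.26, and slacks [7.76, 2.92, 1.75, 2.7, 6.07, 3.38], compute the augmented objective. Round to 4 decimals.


Step 1: Compute log-barrier.
ln values: [2.049, 1.0716, 0.5596, 0.9933, 1.8034, 1.2179]
phi = -(2.049 + 1.0716 + 0.5596 + 0.9933 + 1.8034 + 1.2179) = -7.6947
Step 2: Compute augmented objective.
t*f(x) = 4.13*-1.26 = -5.2038
Total = -5.2038 - 7.6947 = -12.8985


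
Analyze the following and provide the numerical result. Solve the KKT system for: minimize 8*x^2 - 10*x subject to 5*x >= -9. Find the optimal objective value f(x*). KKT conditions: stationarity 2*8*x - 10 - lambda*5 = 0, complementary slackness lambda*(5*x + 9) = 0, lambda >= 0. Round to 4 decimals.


Step 1: Try lambda = 0 (constraint inactive).
Stationarity: 2*8*x - 10 = 0
x* = 10/(2*8) = 0.625
Check constraint: 5*0.625 = 3.125 >= -9 -- satisfied.
Step 2: Compute optimal value.
f(x*) = 8*0.625^2 - 10*0.625 = -3.125


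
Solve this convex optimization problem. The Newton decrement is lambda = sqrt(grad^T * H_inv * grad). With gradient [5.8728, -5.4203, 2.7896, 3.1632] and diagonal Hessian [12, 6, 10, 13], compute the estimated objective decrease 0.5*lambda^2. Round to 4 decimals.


Step 1: H is diagonal, so H^(-1) * g = [0.4894, -0.9034, 0.279, 0.2433].
Step 2: g^T H^(-1) g = sum_i g_i^2 / H_ii
  = (5.8728)^2/12 + (-5.4203)^2/6 + (2.7896)^2/10 + (3.1632)^2/13
  = 2.8741 + 4.8966 + 0.7782 + 0.7697 = 9.3186
Step 3: Objective decrease = 0.5 * g^T H^(-1) g = 4.6593


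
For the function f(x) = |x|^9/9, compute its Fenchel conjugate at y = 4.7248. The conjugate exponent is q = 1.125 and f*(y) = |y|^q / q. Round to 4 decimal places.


The conjugate exponent q satisfies 1/p + 1/q = 1.
p = 9, so q = 9/(9 - 1) = 1.125
|y|^q = 4.7248^1.125 = 5.737
f*(4.7248) = 5.737 / 1.125 = 5.0995


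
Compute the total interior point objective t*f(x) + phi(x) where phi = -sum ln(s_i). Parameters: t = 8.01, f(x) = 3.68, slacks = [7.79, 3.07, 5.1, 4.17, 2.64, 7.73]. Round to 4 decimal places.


Step 1: Compute log-barrier.
ln values: [2.0528, 1.1217, 1.6292, 1.4279, 0.9708, 2.0451]
phi = -(2.0528 + 1.1217 + 1.6292 + 1.4279 + 0.9708 + 2.0451) = -9.2476
Step 2: Compute augmented objective.
t*f(x) = 8.01*3.68 = 29.4768
Total = 29.4768 - 9.2476 = 20.2292


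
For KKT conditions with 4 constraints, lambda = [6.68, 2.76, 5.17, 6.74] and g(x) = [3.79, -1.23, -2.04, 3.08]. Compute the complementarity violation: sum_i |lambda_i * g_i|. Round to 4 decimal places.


KKT complementary slackness check:
lambda_1 * g_1 = 6.68 * 3.79 = 25.3172
lambda_2 * g_2 = 2.76 * -1.23 = -3.3948
lambda_3 * g_3 = 5.17 * -2.04 = -10.5468
lambda_4 * g_4 = 6.74 * 3.08 = 20.7592
Total violation = 25.3172 + 3.3948 + 10.5468 + 20.7592 = 60.018


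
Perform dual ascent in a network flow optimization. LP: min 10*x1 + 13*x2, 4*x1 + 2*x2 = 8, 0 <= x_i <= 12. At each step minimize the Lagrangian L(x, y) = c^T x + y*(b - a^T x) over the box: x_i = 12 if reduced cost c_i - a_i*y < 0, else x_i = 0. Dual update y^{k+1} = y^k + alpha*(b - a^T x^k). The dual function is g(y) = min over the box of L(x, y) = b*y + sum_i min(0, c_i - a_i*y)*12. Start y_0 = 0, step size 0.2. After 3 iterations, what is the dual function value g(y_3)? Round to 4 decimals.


Dual ascent for LP: min 10*x1 + 13*x2, 4*x1 + 2*x2 = 8, 0 <= x_i <= 12
Step 1: y^k = 0.0, reduced costs: (10.0, 13.0)
  x^k = (0.0, 0.0), subgradient = b - a^T x = 8.0
  y^{k+1} = 0.0 + 0.2*8.0 = 1.6
Step 2: y^k = 1.6, reduced costs: (3.6, 9.8)
  x^k = (0.0, 0.0), subgradient = b - a^T x = 8.0
  y^{k+1} = 1.6 + 0.2*8.0 = 3.2
Step 3: y^k = 3.2, reduced costs: (-2.8, 6.6)
  x^k = (12.0, 0.0), subgradient = b - a^T x = -40.0
  y^{k+1} = 3.2 + 0.2*-40.0 = -4.8
Dual objective at y_3 = -4.8: reduced costs (29.2, 22.6), box minimizer x = (0.0, 0.0)
g(y_3) = b*y + (c1 - a1*y)*x1 + (c2 - a2*y)*x2 = 8*(-4.8) + 29.2*0.0 + 22.6*0.0 = -38.4 + 0.0 + 0.0 = -38.4


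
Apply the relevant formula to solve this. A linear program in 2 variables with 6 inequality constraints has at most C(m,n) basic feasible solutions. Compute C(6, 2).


Each vertex corresponds to some choice of n active constraints out of m, so the number of vertices is at most C(m, n) = m! / (n!(m-n)!).
m = 6, n = 2
Numerator: 6 * 5
Denominator: 2! = 2
C(6, 2) = 15


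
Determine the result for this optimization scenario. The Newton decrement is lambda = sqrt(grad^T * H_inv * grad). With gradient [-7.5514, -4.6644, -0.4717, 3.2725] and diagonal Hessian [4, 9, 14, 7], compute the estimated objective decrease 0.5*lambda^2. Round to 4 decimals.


Step 1: H is diagonal, so H^(-1) * g = [-1.8879, -0.5183, -0.0337, 0.4675].
Step 2: g^T H^(-1) g = sum_i g_i^2 / H_ii
  = (-7.5514)^2/4 + (-4.6644)^2/9 + (-0.4717)^2/14 + (3.2725)^2/7
  = 14.2559 + 2.4174 + 0.0159 + 1.5299 = 18.2191
Step 3: Objective decrease = 0.5 * g^T H^(-1) g = 9.1096


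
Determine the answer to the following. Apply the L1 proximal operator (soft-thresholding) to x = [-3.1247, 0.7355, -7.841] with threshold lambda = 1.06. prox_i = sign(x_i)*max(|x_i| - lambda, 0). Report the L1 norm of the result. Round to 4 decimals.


Soft-thresholding with lambda = 1.06:
prox(-3.1247) = sign(-3.1247)*max(|-3.1247| - 1.06, 0) = -2.0647
prox(0.7355) = sign(0.7355)*max(|0.7355| - 1.06, 0) = 0.0
prox(-7.841) = sign(-7.841)*max(|-7.841| - 1.06, 0) = -6.781
prox(x) = [-2.0647, 0.0, -6.781]
||prox(x)||_1 = 2.0647 + 0.0 + 6.781 = 8.8457


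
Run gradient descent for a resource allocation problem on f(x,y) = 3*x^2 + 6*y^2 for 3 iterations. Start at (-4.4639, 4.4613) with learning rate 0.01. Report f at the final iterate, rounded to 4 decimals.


Gradient descent on f(x,y) = 3*x^2 + 6*y^2.
Starting point: (-4.4639, 4.4613), alpha = 0.01
Step 1: grad_x = 2*3*-4.4639 = -26.7834, grad_y = 2*6*4.4613 = 53.5356
  x_1 = -4.4639 - 0.01*-26.7834 = -4.1961
  y_1 = 4.4613 - 0.01*53.5356 = 3.9259
Step 2: grad_x = 2*3*-4.1961 = -25.1764, grad_y = 2*6*3.9259 = 47.1113
  x_2 = -4.1961 - 0.01*-25.1764 = -3.9443
  y_2 = 3.9259 - 0.01*47.1113 = 3.4548
Step 3: grad_x = 2*3*-3.9443 = -23.6658, grad_y = 2*6*3.4548 = 41.458
  x_3 = -3.9443 - 0.01*-23.6658 = -3.7076
  y_3 = 3.4548 - 0.01*41.458 = 3.0403
f(-3.7076, 3.0403) = 3*(-3.7076)^2 + 6*3.0403^2 = 96.6986


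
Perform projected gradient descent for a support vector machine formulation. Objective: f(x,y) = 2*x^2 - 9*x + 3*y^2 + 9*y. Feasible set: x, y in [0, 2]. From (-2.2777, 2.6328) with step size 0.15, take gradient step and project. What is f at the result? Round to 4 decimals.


Step 1: Compute gradient at (-2.2777, 2.6328).
grad_x = 2*2*-2.2777 - 9 = -18.1108
grad_y = 2*3*2.6328 + 9 = 24.7968
Step 2: Gradient step.
x_raw = -2.2777 - 0.15*-18.1108 = 0.4389
y_raw = 2.6328 - 0.15*24.7968 = -1.0867
Step 3: Project onto [0, 2].
x_proj = clip(0.4389) = 0.4389
y_proj = clip(-1.0867) = 0.0
Step 4: Evaluate f.
f(0.4389, 0.0) = -3.565


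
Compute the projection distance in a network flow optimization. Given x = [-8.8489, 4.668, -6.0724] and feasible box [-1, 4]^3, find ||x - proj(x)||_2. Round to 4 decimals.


Project each component onto [-1, 4].
clip(-8.8489) = -1.0, clip(4.668) = 4.0, clip(-6.0724) = -1.0
Projection = [-1.0, 4.0, -1.0]
Squared diffs: [61.6052, 0.4462, 25.7292]
Distance = sqrt(87.7806) = 9.3691


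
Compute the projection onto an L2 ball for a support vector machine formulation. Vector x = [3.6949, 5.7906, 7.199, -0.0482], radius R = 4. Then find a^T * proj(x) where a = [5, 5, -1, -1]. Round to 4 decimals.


Step 1: Compute ||x|| (intermediates to 6 decimals).
||x|| = sqrt(3.6949^2 + 5.7906^2 + 7.199^2 + (-0.0482)^2) = 9.95044
Step 2: Project.
Since ||x|| > R, scale = R/||x|| = 4/9.95044 = 0.401992, proj(x) = scale * x
proj(x) = [1.48532, 2.327775, 2.89394, -0.019376]
Step 3: Dot product.
a^T * proj(x) = 5*1.48532 + 5*2.327775 - 1*2.89394 - 1*(-0.019376) = 16.1909


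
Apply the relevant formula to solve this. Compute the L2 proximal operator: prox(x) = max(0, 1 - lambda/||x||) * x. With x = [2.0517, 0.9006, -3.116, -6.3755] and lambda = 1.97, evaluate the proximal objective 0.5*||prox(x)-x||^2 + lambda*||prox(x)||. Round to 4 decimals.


Step 1: Compute ||x||.
||x|| = 7.4416
Step 2: Compute scaling factor.
scale = max(0, 1 - 1.97/7.4416) = 0.7353
Step 3: prox(x) = [1.5086, 0.6622, -2.2911, -4.6877]
||prox(x)|| = 5.4716
Step 4: Proximal objective.
0.5*||prox-x||^2 = 1.9405
lambda*||prox|| = 10.7791
Total = 12.7194


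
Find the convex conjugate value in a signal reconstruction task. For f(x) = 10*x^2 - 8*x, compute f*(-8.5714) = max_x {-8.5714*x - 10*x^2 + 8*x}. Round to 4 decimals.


f*(y) = sup_x {y*x - a*x^2 - b*x} = sup_x {(y-b)*x - a*x^2}
FOC: (y - b) - 2a*x = 0 => x* = (y - b)/(2a)
x* = (-8.5714 + 8)/(2*10) = -0.0286
f*(-8.5714) = (y-b)^2/(4a) = (-8.5714 + 8)^2/(4*10)
= 0.3265/40 = 0.0082


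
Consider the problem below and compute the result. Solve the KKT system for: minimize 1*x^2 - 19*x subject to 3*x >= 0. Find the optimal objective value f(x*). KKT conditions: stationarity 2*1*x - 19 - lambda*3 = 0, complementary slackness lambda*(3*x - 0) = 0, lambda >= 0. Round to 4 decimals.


Step 1: Try lambda = 0 (constraint inactive).
Stationarity: 2*1*x - 19 = 0
x* = 19/(2*1) = 9.5
Check constraint: 3*9.5 = 28.5 >= 0 -- satisfied.
Step 2: Compute optimal value.
f(x*) = 1*9.5^2 - 19*9.5 = -90.25


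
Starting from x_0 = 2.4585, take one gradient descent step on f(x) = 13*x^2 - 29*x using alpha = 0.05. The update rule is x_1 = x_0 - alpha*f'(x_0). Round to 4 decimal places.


We compute the gradient at x_0 and apply the update.
f'(x) = 26*x - 29
f'(2.4585) = 26*2.4585 - 29 = 34.921
x_1 = 2.4585 - 0.05*34.921 = 0.7125


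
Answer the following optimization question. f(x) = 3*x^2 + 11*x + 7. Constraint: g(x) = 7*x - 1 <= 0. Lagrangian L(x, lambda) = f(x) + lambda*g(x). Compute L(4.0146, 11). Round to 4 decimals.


Step 1: Evaluate f(x).
f(4.0146) = 3*4.0146^2 + 11*4.0146 + 7 = 99.5116
Step 2: Evaluate g(x).
g(4.0146) = 7*4.0146 - 1 = 27.1022
Step 3: Compute Lagrangian.
L = 99.5116 + 11*27.1022 = 397.6358


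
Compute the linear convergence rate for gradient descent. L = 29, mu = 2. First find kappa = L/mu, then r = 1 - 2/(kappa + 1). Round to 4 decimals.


Step 1: Compute the condition number.
kappa = L/mu = 29/2 = 14.5
Step 2: Compute the convergence rate.
r = 1 - 2/(kappa + 1) = 1 - 2*mu/(L + mu) = (L - mu)/(L + mu) = 27/31 = 0.871


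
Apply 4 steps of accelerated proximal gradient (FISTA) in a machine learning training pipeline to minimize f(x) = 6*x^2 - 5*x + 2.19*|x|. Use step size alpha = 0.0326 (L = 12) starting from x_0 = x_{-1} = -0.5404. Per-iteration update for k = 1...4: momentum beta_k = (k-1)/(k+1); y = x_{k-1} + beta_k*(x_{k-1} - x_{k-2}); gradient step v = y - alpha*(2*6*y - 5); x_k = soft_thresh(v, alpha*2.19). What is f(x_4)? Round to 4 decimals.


FISTA on f(x) = 6*x^2 - 5*x + 2.19*|x|
L = 12, alpha = 0.0326
Iteration 1: beta = 0.0, y = -0.5404 + 0.0*(-0.5404 + 0.5404) = -0.5404
  grad(y) = -11.4848, v = y - alpha*grad = -0.166
  prox(v) = soft_thresh(-0.166, 0.0714) = -0.0946
Iteration 2: beta = 0.3333, y = -0.0946 + 0.3333*(-0.0946 + 0.5404) = 0.054
  grad(y) = -4.352, v = y - alpha*grad = 0.1959
  prox(v) = soft_thresh(0.1959, 0.0714) = 0.1245
Iteration 3: beta = 0.5, y = 0.1245 + 0.5*(0.1245 + 0.0946) = 0.234
  grad(y) = -2.1918, v = y - alpha*grad = 0.3055
  prox(v) = soft_thresh(0.3055, 0.0714) = 0.2341
Iteration 4: beta = 0.6, y = 0.2341 + 0.6*(0.2341 - 0.1245) = 0.2998
  grad(y) = -1.402, v = y - alpha*grad = 0.3455
  prox(v) = soft_thresh(0.3455, 0.0714) = 0.2741
f(x_4) = 6*0.2741^2 - 5*0.2741 + 2.19*|0.2741| = -0.3194


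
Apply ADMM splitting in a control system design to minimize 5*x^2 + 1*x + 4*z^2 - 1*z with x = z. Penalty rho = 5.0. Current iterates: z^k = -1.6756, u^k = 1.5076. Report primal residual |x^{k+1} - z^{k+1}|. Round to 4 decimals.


ADMM iteration with rho = 5.0, z^k = -1.6756, u^k = 1.5076
Step 1: x-update.
Minimize 5*x^2 + 1*x + (5.0/2)*(x + 1.6756 + 1.5076)^2
FOC: (2*5 + 5.0)*x = -1 + 5.0*(-1.6756 - 1.5076)
x^{k+1} = -1.1277
Step 2: z-update.
Minimize 4*z^2 - 1*z + (5.0/2)*(-1.1277 - z + 1.5076)^2
FOC: (2*4 + 5.0)*z = 1 + 5.0*(-1.1277 + 1.5076)
z^{k+1} = 0.223
Step 3: u-update.
u^{k+1} = 1.5076 - 1.1277 - 0.223 = 0.1568
Step 4: Primal residual = |-1.1277 - 0.223| = 1.3508


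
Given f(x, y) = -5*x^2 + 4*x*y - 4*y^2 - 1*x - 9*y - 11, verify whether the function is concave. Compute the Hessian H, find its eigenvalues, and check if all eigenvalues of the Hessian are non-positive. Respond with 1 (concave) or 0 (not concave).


The Hessian of f(x,y) = -5*x^2 + 4*x*y - 4*y^2 - 1*x - 9*y - 11 is:
H = [[-10, 4], [4, -8]]
Trace = -10 - 8 = -18
Determinant = -10*-8 - (4)^2 = 64
Discriminant = (-18)^2 - 4*64 = 68.0
Eigenvalues: lambda_1 = -13.1231, lambda_2 = -4.8769
The function is concave.

1


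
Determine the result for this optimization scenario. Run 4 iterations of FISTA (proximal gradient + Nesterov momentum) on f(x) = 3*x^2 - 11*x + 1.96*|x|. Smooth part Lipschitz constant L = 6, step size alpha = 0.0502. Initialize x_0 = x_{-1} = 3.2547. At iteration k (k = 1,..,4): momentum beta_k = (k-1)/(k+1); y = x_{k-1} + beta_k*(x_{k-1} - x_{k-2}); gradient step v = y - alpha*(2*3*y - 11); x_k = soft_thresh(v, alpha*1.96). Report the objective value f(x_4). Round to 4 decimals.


FISTA on f(x) = 3*x^2 - 11*x + 1.96*|x|
L = 6, alpha = 0.0502
Iteration 1: beta = 0.0, y = 3.2547 + 0.0*(3.2547 - 3.2547) = 3.2547
  grad(y) = 8.5282, v = y - alpha*grad = 2.8266
  prox(v) = soft_thresh(2.8266, 0.0984) = 2.7282
Iteration 2: beta = 0.3333, y = 2.7282 + 0.3333*(2.7282 - 3.2547) = 2.5527
  grad(y) = 4.3161, v = y - alpha*grad = 2.336
  prox(v) = soft_thresh(2.336, 0.0984) = 2.2376
Iteration 3: beta = 0.5, y = 2.2376 + 0.5*(2.2376 - 2.7282) = 1.9923
  grad(y) = 0.9541, v = y - alpha*grad = 1.9445
  prox(v) = soft_thresh(1.9445, 0.0984) = 1.8461
Iteration 4: beta = 0.6, y = 1.8461 + 0.6*(1.8461 - 2.2376) = 1.6111
  grad(y) = -1.3333, v = y - alpha*grad = 1.678
  prox(v) = soft_thresh(1.678, 0.0984) = 1.5797
f(x_4) = 3*1.5797^2 - 11*1.5797 + 1.96*|1.5797| = -6.7942


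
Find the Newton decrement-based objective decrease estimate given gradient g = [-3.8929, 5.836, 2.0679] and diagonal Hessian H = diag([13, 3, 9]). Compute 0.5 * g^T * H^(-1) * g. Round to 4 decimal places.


Step 1: H is diagonal, so H^(-1) * g = [-0.2995, 1.9453, 0.2298].
Step 2: g^T H^(-1) g = sum_i g_i^2 / H_ii
  = (-3.8929)^2/13 + (5.836)^2/3 + (2.0679)^2/9
  = 1.1657 + 11.353 + 0.4751 = 12.9938
Step 3: Objective decrease = 0.5 * g^T H^(-1) g = 6.4969


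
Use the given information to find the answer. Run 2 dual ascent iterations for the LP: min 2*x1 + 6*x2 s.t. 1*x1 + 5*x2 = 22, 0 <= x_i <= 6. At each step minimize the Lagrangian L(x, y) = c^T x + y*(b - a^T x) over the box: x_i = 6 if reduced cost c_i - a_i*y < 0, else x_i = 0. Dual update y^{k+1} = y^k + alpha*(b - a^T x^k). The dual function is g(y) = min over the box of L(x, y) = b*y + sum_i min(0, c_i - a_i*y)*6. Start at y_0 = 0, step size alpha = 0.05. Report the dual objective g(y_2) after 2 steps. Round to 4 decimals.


Dual ascent for LP: min 2*x1 + 6*x2, 1*x1 + 5*x2 = 22, 0 <= x_i <= 6
Step 1: y^k = 0.0, reduced costs: (2.0, 6.0)
  x^k = (0.0, 0.0), subgradient = b - a^T x = 22.0
  y^{k+1} = 0.0 + 0.05*22.0 = 1.1
Step 2: y^k = 1.1, reduced costs: (0.9, 0.5)
  x^k = (0.0, 0.0), subgradient = b - a^T x = 22.0
  y^{k+1} = 1.1 + 0.05*22.0 = 2.2
Dual objective at y_2 = 2.2: reduced costs (-0.2, -5.0), box minimizer x = (6.0, 6.0)
g(y_2) = b*y + (c1 - a1*y)*x1 + (c2 - a2*y)*x2 = 22*2.2 + (-0.2)*6.0 + (-5.0)*6.0 = 48.4 - 1.2 - 30.0 = 17.2


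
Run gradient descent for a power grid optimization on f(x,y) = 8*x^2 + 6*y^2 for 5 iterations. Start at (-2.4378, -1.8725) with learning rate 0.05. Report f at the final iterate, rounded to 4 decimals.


Gradient descent on f(x,y) = 8*x^2 + 6*y^2.
Starting point: (-2.4378, -1.8725), alpha = 0.05
Step 1: grad_x = 2*8*-2.4378 = -39.0048, grad_y = 2*6*-1.8725 = -22.47
  x_1 = -2.4378 - 0.05*-39.0048 = -0.4876
  y_1 = -1.8725 - 0.05*-22.47 = -0.749
Step 2: grad_x = 2*8*-0.4876 = -7.801, grad_y = 2*6*-0.749 = -8.988
  x_2 = -0.4876 - 0.05*-7.801 = -0.0975
  y_2 = -0.749 - 0.05*-8.988 = -0.2996
Step 3: grad_x = 2*8*-0.0975 = -1.5602, grad_y = 2*6*-0.2996 = -3.5952
  x_3 = -0.0975 - 0.05*-1.5602 = -0.0195
  y_3 = -0.2996 - 0.05*-3.5952 = -0.1198
Step 4: grad_x = 2*8*-0.0195 = -0.312, grad_y = 2*6*-0.1198 = -1.4381
  x_4 = -0.0195 - 0.05*-0.312 = -0.0039
  y_4 = -0.1198 - 0.05*-1.4381 = -0.0479
Step 5: grad_x = 2*8*-0.0039 = -0.0624, grad_y = 2*6*-0.0479 = -0.5752
  x_5 = -0.0039 - 0.05*-0.0624 = -0.0008
  y_5 = -0.0479 - 0.05*-0.5752 = -0.0192
f(-0.0008, -0.0192) = 8*(-0.0008)^2 + 6*(-0.0192)^2 = 0.0022
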